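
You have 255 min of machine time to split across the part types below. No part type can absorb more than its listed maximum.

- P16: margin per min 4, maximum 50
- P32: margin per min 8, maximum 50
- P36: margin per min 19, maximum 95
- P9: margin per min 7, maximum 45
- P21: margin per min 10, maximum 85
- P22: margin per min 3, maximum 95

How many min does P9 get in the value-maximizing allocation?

25

Highest margin per min first: P36 19 > P21 10 > P32 8 > P9 7 > P16 4 > P22 3.
P36: +95 to 95 (cap) — 160 left.
Give P21 85 to hit its cap of 85 — 75 left.
P32: +50 to 50 (cap) — 25 left.
Only 25 left; P9 takes them to reach 25.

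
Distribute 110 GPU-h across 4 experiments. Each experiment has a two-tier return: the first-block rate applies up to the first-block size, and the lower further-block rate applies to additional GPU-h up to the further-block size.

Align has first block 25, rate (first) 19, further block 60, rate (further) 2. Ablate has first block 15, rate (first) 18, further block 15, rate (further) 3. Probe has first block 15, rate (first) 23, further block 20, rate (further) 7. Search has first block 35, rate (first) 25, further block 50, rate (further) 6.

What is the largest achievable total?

2105

Treat each block as its own option and order by rate: Search/tier1 25 > Probe/tier1 23 > Align/tier1 19 > Ablate/tier1 18 > Probe/tier2 7 > Search/tier2 6 > Ablate/tier2 3 > Align/tier2 2.
Fill Search tier1 block (35 at 25) → 75 left.
Fill Probe tier1 block (15 at 23) → 60 left.
Fill Align tier1 block (25 at 19) → 35 left.
Fill Ablate tier1 block (15 at 18) → 20 left.
Probe tier2 at 7: fill all 20 → 0 left.
Total = 25×35 + 23×15 + 19×25 + 18×15 + 7×20 = 2105.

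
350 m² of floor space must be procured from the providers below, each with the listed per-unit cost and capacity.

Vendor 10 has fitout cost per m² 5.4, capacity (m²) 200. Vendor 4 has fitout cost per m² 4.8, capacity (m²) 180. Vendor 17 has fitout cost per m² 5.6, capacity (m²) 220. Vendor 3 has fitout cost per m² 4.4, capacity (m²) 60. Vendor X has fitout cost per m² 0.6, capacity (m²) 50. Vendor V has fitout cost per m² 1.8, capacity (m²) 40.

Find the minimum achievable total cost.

Cheapest first:
Vendor X (0.6): use full 50 → 300 m² to go.
Vendor V at 1.8: take all 40 m² → 260 still needed.
Vendor 3 (4.4): use full 60 → 200 m² to go.
Vendor 4 (4.8): use full 180 → 20 m² to go.
Take 20 from Vendor 10 at 5.4 to finish.
Vendor 17: unused.
Cost = 50×0.6 + 40×1.8 + 60×4.4 + 180×4.8 + 20×5.4 = 1338.

1338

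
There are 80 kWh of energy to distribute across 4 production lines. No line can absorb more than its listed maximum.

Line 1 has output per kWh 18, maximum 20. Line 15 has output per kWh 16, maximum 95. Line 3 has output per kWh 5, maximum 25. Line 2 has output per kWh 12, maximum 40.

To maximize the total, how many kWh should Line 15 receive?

60

Highest output per kWh first: Line 1 18 > Line 15 16 > Line 2 12 > Line 3 5.
Line 1: +20 to 20 (cap) — 60 left.
Only 60 left; Line 15 takes them to reach 60.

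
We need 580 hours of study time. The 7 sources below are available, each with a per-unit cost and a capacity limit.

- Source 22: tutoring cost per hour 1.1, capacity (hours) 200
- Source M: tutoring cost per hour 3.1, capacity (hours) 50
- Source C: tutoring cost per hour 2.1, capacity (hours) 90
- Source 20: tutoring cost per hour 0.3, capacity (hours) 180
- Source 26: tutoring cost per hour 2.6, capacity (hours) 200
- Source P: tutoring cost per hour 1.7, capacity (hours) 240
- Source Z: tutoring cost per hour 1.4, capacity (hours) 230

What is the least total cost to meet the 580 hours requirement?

Cheapest first:
Take 180 from Source 20 at 0.3 ; need 400 more.
Source 22 (1.1): use full 200 ; 200 hours to go.
Take 200 from Source Z at 1.4 to finish.
Source P, Source C, Source 26, Source M: unused.
Cost = 180×0.3 + 200×1.1 + 200×1.4 = 554.

554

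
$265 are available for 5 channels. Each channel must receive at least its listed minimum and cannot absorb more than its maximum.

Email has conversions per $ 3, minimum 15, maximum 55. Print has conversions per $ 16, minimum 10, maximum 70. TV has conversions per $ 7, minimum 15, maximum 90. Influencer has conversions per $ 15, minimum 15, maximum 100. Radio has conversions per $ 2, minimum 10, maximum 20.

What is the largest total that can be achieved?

3175

Meeting every minimum uses 15+10+15+15+10 = 65 $, leaving 200.
Rank by conversions per $: Print 16 > Influencer 15 > TV 7 > Email 3 > Radio 2.
Print: +60 to 70 (cap) ; 140 left.
Influencer: +85 to 100 (cap) ; 55 left.
TV has room for 75 more but only 55 remain, so it gets 70.
Total = 3×15 + 16×70 + 7×70 + 15×100 + 2×10 = 3175.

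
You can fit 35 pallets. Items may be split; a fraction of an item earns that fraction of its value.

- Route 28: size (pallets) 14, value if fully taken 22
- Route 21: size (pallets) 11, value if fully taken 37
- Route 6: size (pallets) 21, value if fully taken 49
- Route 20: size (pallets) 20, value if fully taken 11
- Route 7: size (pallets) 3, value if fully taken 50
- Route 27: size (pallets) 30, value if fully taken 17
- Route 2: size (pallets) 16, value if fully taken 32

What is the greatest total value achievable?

Best value per unit of size first: Route 7 50/3≈16.7, Route 21 37/11≈3.36, Route 6 49/21≈2.33, Route 2 32/16≈2, Route 28 22/14≈1.57, Route 27 17/30≈0.567, Route 20 11/20≈0.55.
Route 7: take in full, 3 pallets for value 50 ; 32 left.
Route 21: take in full, 11 pallets for value 37 ; 21 left.
Take all of Route 6 (21 pallets, value 49) ; 0 pallets left.
Total value = 136.

136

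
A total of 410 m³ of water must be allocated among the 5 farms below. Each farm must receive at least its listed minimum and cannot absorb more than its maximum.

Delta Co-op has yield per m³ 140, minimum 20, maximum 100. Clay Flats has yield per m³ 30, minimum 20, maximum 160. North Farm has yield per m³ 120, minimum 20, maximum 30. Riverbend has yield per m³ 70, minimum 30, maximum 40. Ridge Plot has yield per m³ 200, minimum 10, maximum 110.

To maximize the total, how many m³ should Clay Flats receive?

Meeting every minimum uses 20+20+20+30+10 = 100 m³, leaving 310.
Order the farms by yield per m³: Ridge Plot 200 > Delta Co-op 140 > North Farm 120 > Riverbend 70 > Clay Flats 30.
Ridge Plot takes 100 more to reach its cap of 110 → 210 left.
Delta Co-op takes 80 more to reach its cap of 100 → 130 left.
Give North Farm 10 more to hit its cap of 30 → 120 left.
Riverbend takes 10 more to reach its cap of 40 → 110 left.
Only 110 left; Clay Flats takes them to reach 130.

130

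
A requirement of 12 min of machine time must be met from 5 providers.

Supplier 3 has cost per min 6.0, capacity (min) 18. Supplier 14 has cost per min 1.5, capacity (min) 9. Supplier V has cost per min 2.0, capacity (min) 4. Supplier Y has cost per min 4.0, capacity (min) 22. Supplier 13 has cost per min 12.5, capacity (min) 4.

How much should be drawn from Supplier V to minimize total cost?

3

Fill from the cheapest provider first.
Take 9 from Supplier 14 at 1.5 → need 3 more.
Supplier V at 2.0: take 3 of its 4 → requirement met.
Supplier Y, Supplier 3, Supplier 13: unused.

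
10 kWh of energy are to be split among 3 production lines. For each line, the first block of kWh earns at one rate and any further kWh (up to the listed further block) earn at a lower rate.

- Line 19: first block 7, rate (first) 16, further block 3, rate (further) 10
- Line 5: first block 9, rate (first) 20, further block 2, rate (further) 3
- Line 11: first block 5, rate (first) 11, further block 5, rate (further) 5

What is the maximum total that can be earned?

196

Rank every tier by rate: Line 5/T1 20 > Line 19/T1 16 > Line 11/T1 11 > Line 19/T2 10 > Line 11/T2 5 > Line 5/T2 3.
Line 5 T1 at 20: fill all 9 ; 1 left.
Line 19/T1: +1 of 7 at 16; pool empty.
Total = 20×9 + 16×1 = 196.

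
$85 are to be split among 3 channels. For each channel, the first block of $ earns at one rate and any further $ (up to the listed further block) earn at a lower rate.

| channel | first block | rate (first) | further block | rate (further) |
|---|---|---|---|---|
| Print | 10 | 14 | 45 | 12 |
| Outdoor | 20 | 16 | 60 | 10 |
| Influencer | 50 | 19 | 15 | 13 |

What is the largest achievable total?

Treat each block as its own option and order by rate: Influencer/tier1 19 > Outdoor/tier1 16 > Print/tier1 14 > Influencer/tier2 13 > Print/tier2 12 > Outdoor/tier2 10.
Fill Influencer tier1 block (50 at 19) — 35 left.
Outdoor/tier1 (16): +20 — 15 left.
Fill Print tier1 block (10 at 14) — 5 left.
Influencer tier2 at 13: only 5 left, fill 5.
Total = 19×50 + 16×20 + 14×10 + 13×5 = 1475.

1475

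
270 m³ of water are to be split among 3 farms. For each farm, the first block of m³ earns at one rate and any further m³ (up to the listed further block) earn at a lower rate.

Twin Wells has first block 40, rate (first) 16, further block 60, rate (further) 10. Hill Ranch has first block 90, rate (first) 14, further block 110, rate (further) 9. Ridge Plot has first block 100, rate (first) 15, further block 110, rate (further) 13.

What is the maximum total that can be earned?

Order all 6 blocks by rate: Twin Wells/tier1 16 > Ridge Plot/tier1 15 > Hill Ranch/tier1 14 > Ridge Plot/tier2 13 > Twin Wells/tier2 10 > Hill Ranch/tier2 9.
Twin Wells/tier1 (16): +40 ; 230 left.
Ridge Plot tier1 at 15: fill all 100 ; 130 left.
Hill Ranch/tier1 (14): +90 ; 40 left.
Ridge Plot tier2 at 13: only 40 left, fill 40.
Total = 16×40 + 15×100 + 14×90 + 13×40 = 3920.

3920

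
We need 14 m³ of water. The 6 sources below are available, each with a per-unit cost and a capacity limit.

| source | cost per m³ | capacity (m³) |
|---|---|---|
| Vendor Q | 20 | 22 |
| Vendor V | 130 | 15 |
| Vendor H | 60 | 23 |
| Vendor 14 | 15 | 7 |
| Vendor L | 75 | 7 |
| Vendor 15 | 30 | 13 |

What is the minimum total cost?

Use sources in increasing cost order.
Vendor 14 at 15: take all 7 m³ → 7 still needed.
Vendor Q at 20: take 7 of its 22 → requirement met.
Vendor 15, Vendor H, Vendor L, Vendor V: unused.
Cost = 7×15 + 7×20 = 245.

245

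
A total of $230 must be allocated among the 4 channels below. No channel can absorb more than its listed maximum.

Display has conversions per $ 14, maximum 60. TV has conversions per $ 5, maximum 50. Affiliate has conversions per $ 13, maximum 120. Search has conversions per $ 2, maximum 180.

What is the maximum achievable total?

Highest conversions per $ first: Display 14 > Affiliate 13 > TV 5 > Search 2.
Display takes 60 to reach its cap of 60 → 170 left.
Give Affiliate 120 to hit its cap of 120 → 50 left.
TV takes 50 to reach its cap of 50 → 0 left.
Total = 14×60 + 5×50 + 13×120 = 2650.

2650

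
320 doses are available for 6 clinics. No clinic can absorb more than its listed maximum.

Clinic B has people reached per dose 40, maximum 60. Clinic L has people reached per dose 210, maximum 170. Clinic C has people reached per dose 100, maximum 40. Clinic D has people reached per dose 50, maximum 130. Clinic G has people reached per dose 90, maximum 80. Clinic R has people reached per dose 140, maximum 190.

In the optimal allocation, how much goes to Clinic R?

Rank by people reached per dose: Clinic L 210 > Clinic R 140 > Clinic C 100 > Clinic G 90 > Clinic D 50 > Clinic B 40.
Clinic L takes 170 to reach its cap of 170 — 150 left.
Only 150 left; Clinic R takes them to reach 150.

150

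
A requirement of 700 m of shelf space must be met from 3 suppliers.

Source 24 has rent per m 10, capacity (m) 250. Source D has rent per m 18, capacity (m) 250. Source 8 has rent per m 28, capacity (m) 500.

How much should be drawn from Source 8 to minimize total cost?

Fill from the cheapest supplier first.
Take 250 from Source 24 at 10 → need 450 more.
Source D at 18: take all 250 m → 200 still needed.
Take 200 from Source 8 at 28 to finish.

200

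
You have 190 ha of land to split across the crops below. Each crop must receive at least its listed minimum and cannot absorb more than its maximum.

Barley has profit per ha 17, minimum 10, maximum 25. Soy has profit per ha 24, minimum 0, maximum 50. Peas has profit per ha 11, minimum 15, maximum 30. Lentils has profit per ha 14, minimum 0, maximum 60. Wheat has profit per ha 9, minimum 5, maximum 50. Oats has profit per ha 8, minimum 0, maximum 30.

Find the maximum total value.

Meeting every minimum uses 10+0+15+0+5+0 = 30 ha, leaving 160.
Highest profit per ha first: Soy 24 > Barley 17 > Lentils 14 > Peas 11 > Wheat 9 > Oats 8.
Soy: +50 to 50 (cap) — 110 left.
Barley: +15 to 25 (cap) — 95 left.
Give Lentils 60 more to hit its cap of 60 — 35 left.
Give Peas 15 more to hit its cap of 30 — 20 left.
Wheat has room for 45 more but only 20 remain, so it gets 25.
Total = 17×25 + 24×50 + 11×30 + 14×60 + 9×25 = 3020.

3020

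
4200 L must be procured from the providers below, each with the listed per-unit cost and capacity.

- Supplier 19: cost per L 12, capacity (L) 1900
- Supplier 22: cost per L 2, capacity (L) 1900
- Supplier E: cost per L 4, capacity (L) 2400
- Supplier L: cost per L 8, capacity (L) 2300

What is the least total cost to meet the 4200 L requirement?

13000

Cheapest first:
Supplier 22 at 2: take all 1900 L ; 2300 still needed.
Take 2300 from Supplier E at 4 to finish.
Supplier L, Supplier 19: unused.
Cost = 1900×2 + 2300×4 = 13000.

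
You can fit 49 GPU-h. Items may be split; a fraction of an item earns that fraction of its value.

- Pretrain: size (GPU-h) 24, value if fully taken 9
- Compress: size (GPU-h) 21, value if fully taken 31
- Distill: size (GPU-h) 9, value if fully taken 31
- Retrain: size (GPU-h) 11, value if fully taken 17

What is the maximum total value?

Best value per unit of size first: Distill 31/9≈3.44, Retrain 17/11≈1.55, Compress 31/21≈1.48, Pretrain 9/24≈0.375.
Distill: take in full, 9 GPU-h for value 31 — 40 left.
Take all of Retrain (11 GPU-h, value 17) — 29 GPU-h left.
Compress: take in full, 21 GPU-h for value 31 — 8 left.
Fill the last 8 GPU-h with part of Pretrain: 8/24 of it earns 3.
Total value = 82.

82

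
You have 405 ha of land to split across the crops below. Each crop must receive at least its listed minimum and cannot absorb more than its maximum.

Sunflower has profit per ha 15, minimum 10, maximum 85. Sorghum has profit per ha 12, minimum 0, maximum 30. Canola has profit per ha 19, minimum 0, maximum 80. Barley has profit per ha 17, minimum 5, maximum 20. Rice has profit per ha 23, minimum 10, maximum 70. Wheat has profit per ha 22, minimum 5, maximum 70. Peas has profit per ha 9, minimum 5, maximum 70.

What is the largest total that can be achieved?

7095

Meeting every minimum uses 10+0+0+5+10+5+5 = 35 ha, leaving 370.
Rank by profit per ha: Rice 23 > Wheat 22 > Canola 19 > Barley 17 > Sunflower 15 > Sorghum 12 > Peas 9.
Give Rice 60 more to hit its cap of 70 → 310 left.
Wheat: +65 to 70 (cap) → 245 left.
Canola: +80 to 80 (cap) → 165 left.
Give Barley 15 more to hit its cap of 20 → 150 left.
Give Sunflower 75 more to hit its cap of 85 → 75 left.
Give Sorghum 30 more to hit its cap of 30 → 45 left.
Only 45 left; Peas takes them to reach 50.
Total = 15×85 + 12×30 + 19×80 + 17×20 + 23×70 + 22×70 + 9×50 = 7095.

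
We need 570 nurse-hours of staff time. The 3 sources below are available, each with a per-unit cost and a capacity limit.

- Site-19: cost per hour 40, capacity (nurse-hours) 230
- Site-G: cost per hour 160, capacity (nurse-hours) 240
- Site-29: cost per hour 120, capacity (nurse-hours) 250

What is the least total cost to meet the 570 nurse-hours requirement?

53600

Use sources in increasing cost order.
Take 230 from Site-19 at 40 ; need 340 more.
Site-29 at 120: take all 250 nurse-hours ; 90 still needed.
Site-G at 160: take 90 of its 240 ; requirement met.
Cost = 230×40 + 250×120 + 90×160 = 53600.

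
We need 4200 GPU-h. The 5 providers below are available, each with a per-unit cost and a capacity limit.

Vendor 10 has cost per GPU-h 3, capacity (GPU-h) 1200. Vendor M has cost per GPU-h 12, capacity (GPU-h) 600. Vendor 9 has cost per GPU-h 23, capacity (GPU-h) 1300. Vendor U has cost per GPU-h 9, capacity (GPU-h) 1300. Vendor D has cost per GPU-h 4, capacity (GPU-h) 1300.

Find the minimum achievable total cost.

Cheapest first:
Take 1200 from Vendor 10 at 3 ; need 3000 more.
Vendor D (4): use full 1300 ; 1700 GPU-h to go.
Vendor U at 9: take all 1300 GPU-h ; 400 still needed.
Vendor M (12): take the remaining 400 ; done.
Vendor 9: unused.
Cost = 1200×3 + 1300×4 + 1300×9 + 400×12 = 25300.

25300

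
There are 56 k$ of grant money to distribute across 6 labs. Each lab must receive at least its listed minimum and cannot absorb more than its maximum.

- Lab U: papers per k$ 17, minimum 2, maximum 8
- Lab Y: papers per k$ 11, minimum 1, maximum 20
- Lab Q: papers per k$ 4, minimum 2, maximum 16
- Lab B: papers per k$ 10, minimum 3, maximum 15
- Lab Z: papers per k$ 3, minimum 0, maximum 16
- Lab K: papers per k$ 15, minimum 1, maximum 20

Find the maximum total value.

724

Meeting every minimum uses 2+1+2+3+0+1 = 9 k$, leaving 47.
Highest papers per k$ first: Lab U 17 > Lab K 15 > Lab Y 11 > Lab B 10 > Lab Q 4 > Lab Z 3.
Give Lab U 6 more to hit its cap of 8 → 41 left.
Give Lab K 19 more to hit its cap of 20 → 22 left.
Lab Y takes 19 more to reach its cap of 20 → 3 left.
Lab B has room for 12 more but only 3 remain, so it gets 6.
Total = 17×8 + 11×20 + 4×2 + 10×6 + 15×20 = 724.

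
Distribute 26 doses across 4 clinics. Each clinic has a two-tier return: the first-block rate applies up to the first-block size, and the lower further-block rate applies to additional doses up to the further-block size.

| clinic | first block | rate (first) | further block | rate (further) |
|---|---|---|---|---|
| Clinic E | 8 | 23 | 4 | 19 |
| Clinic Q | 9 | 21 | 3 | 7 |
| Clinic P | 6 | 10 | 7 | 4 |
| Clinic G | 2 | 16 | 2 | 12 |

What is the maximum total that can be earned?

Treat each block as its own option and order by rate: Clinic E/T1 23 > Clinic Q/T1 21 > Clinic E/T2 19 > Clinic G/T1 16 > Clinic G/T2 12 > Clinic P/T1 10 > Clinic Q/T2 7 > Clinic P/T2 4.
Fill Clinic E T1 block (8 at 23) → 18 left.
Clinic Q T1 at 21: fill all 9 → 9 left.
Clinic E T2 at 19: fill all 4 → 5 left.
Clinic G/T1 (16): +2 → 3 left.
Clinic G T2 at 12: fill all 2 → 1 left.
Clinic P T1 at 10: only 1 left, fill 1.
Total = 23×8 + 21×9 + 19×4 + 16×2 + 12×2 + 10×1 = 515.

515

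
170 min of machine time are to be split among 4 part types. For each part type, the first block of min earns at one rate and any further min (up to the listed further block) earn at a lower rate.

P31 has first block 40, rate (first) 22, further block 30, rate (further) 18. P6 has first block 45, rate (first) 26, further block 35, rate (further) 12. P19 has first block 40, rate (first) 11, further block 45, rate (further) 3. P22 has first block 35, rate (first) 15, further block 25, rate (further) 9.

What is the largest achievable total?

3355

Rank every tier by rate: P6/first 26 > P31/first 22 > P31/second 18 > P22/first 15 > P6/second 12 > P19/first 11 > P22/second 9 > P19/second 3.
P6 first at 26: fill all 45 — 125 left.
P31 first at 22: fill all 40 — 85 left.
P31 second at 18: fill all 30 — 55 left.
Fill P22 first block (35 at 15) — 20 left.
P6 second at 12: only 20 left, fill 20.
Total = 26×45 + 22×40 + 18×30 + 15×35 + 12×20 = 3355.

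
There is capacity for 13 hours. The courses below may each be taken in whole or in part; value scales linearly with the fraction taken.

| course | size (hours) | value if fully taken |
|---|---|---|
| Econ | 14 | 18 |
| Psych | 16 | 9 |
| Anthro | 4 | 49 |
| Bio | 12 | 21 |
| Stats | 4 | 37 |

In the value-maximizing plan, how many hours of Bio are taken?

Rank by value-to-size ratio: Anthro 49/4≈12.2, Stats 37/4≈9.25, Bio 21/12≈1.75, Econ 18/14≈1.29, Psych 9/16≈0.562.
Take all of Anthro (4 hours, value 49) → 9 hours left.
All 4 hours of Stats fit (value 37) → 5 remain.
Only 5 hours remain; take 5/12 of Bio for value 21×5/12 = 8.75.

5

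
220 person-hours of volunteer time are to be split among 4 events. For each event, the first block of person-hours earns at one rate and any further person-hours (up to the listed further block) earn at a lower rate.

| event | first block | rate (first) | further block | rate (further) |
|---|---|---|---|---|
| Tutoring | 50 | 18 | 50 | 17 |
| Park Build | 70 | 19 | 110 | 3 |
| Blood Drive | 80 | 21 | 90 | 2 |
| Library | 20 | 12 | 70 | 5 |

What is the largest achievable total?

4250

Treat each block as its own option and order by rate: Blood Drive/tier1 21 > Park Build/tier1 19 > Tutoring/tier1 18 > Tutoring/tier2 17 > Library/tier1 12 > Library/tier2 5 > Park Build/tier2 3 > Blood Drive/tier2 2.
Fill Blood Drive tier1 block (80 at 21) ; 140 left.
Fill Park Build tier1 block (70 at 19) ; 70 left.
Tutoring/tier1 (18): +50 ; 20 left.
Tutoring/tier2: +20 of 50 at 17; pool empty.
Total = 21×80 + 19×70 + 18×50 + 17×20 = 4250.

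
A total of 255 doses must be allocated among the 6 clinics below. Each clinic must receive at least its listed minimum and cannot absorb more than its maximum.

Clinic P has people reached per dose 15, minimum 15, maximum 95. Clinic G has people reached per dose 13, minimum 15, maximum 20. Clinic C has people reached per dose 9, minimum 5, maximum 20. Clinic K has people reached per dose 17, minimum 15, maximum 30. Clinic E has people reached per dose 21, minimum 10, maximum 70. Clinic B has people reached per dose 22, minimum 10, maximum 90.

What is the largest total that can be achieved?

4875

Meeting every minimum uses 15+15+5+15+10+10 = 70 doses, leaving 185.
Rank by people reached per dose: Clinic B 22 > Clinic E 21 > Clinic K 17 > Clinic P 15 > Clinic G 13 > Clinic C 9.
Give Clinic B 80 more to hit its cap of 90 ; 105 left.
Give Clinic E 60 more to hit its cap of 70 ; 45 left.
Clinic K: +15 to 30 (cap) ; 30 left.
Clinic P: +30 (room for 80) → 45. Pool exhausted.
Total = 15×45 + 13×15 + 9×5 + 17×30 + 21×70 + 22×90 = 4875.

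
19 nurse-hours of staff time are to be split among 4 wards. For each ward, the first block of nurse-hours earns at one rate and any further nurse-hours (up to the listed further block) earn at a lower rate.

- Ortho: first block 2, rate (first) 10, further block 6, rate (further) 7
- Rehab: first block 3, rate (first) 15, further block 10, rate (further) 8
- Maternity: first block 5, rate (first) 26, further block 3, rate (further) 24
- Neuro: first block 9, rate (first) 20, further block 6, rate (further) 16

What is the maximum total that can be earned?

414

Order all 8 blocks by rate: Maternity/first 26 > Maternity/second 24 > Neuro/first 20 > Neuro/second 16 > Rehab/first 15 > Ortho/first 10 > Rehab/second 8 > Ortho/second 7.
Maternity first at 26: fill all 5 ; 14 left.
Fill Maternity second block (3 at 24) ; 11 left.
Fill Neuro first block (9 at 20) ; 2 left.
Neuro/second: +2 of 6 at 16; pool empty.
Total = 26×5 + 24×3 + 20×9 + 16×2 = 414.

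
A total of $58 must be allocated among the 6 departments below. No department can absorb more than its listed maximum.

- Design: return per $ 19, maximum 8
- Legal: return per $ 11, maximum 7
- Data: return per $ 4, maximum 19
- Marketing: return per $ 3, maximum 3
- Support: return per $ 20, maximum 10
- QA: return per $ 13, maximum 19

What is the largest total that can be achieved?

732

Rank by return per $: Support 20 > Design 19 > QA 13 > Legal 11 > Data 4 > Marketing 3.
Support: +10 to 10 (cap) → 48 left.
Design: +8 to 8 (cap) → 40 left.
QA takes 19 to reach its cap of 19 → 21 left.
Legal takes 7 to reach its cap of 7 → 14 left.
Data: +14 (room for 19) → 14. Pool exhausted.
Total = 19×8 + 11×7 + 4×14 + 20×10 + 13×19 = 732.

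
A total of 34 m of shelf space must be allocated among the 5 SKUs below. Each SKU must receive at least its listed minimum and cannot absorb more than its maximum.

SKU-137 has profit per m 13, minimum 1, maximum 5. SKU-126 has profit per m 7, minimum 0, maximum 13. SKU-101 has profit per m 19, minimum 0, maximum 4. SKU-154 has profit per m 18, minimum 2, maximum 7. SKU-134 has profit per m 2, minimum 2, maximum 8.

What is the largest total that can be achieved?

Meeting every minimum uses 1+0+0+2+2 = 5 m, leaving 29.
Order the SKUs by profit per m: SKU-101 19 > SKU-154 18 > SKU-137 13 > SKU-126 7 > SKU-134 2.
Give SKU-101 4 more to hit its cap of 4 → 25 left.
SKU-154 takes 5 more to reach its cap of 7 → 20 left.
Give SKU-137 4 more to hit its cap of 5 → 16 left.
Give SKU-126 13 more to hit its cap of 13 → 3 left.
Only 3 left; SKU-134 takes them to reach 5.
Total = 13×5 + 7×13 + 19×4 + 18×7 + 2×5 = 368.

368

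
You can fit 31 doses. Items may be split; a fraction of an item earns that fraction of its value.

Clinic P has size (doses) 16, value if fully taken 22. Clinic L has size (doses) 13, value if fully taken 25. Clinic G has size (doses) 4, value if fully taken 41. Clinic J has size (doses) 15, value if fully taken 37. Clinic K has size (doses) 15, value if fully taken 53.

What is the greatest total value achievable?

123.6

Rank by value-to-size ratio: Clinic G 41/4≈10.2, Clinic K 53/15≈3.53, Clinic J 37/15≈2.47, Clinic L 25/13≈1.92, Clinic P 22/16≈1.38.
Take all of Clinic G (4 doses, value 41) ; 27 doses left.
Take all of Clinic K (15 doses, value 53) ; 12 doses left.
Only 12 doses remain; take 12/15 of Clinic J for value 37×12/15 = 29.6.
Total value = 123.6.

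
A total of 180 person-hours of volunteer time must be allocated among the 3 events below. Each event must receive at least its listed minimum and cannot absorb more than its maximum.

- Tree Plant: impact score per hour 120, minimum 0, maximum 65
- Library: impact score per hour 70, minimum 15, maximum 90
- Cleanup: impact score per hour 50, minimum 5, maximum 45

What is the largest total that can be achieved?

Meeting every minimum uses 0+15+5 = 20 person-hours, leaving 160.
Order the events by impact score per hour: Tree Plant 120 > Library 70 > Cleanup 50.
Tree Plant: +65 to 65 (cap) → 95 left.
Give Library 75 more to hit its cap of 90 → 20 left.
Cleanup: +20 (room for 40) → 25. Pool exhausted.
Total = 120×65 + 70×90 + 50×25 = 15350.

15350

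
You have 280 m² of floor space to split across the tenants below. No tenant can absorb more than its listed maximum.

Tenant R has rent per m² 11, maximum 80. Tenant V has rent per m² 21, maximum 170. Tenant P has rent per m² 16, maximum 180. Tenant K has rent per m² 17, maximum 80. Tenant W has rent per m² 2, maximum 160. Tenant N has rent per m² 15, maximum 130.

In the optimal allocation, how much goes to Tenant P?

Order the tenants by rent per m²: Tenant V 21 > Tenant K 17 > Tenant P 16 > Tenant N 15 > Tenant R 11 > Tenant W 2.
Tenant V takes 170 to reach its cap of 170 → 110 left.
Tenant K: +80 to 80 (cap) → 30 left.
Tenant P: +30 (room for 180) → 30. Pool exhausted.

30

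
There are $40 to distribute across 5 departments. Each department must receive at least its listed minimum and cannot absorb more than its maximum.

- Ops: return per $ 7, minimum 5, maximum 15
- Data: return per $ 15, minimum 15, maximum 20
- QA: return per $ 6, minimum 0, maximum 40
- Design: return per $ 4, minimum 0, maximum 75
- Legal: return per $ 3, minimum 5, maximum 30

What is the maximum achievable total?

Meeting every minimum uses 5+15+0+0+5 = 25 $, leaving 15.
Highest return per $ first: Data 15 > Ops 7 > QA 6 > Design 4 > Legal 3.
Data: +5 to 20 (cap) → 10 left.
Ops: +10 to 15 (cap) → 0 left.
Total = 7×15 + 15×20 + 3×5 = 420.

420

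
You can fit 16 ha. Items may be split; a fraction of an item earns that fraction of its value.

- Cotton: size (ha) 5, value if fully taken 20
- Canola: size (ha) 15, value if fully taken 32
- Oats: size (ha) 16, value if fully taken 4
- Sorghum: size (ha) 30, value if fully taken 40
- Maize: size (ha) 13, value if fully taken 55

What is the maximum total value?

Rank by value-to-size ratio: Maize 55/13≈4.23, Cotton 20/5≈4, Canola 32/15≈2.13, Sorghum 40/30≈1.33, Oats 4/16≈0.25.
Maize: take in full, 13 ha for value 55 — 3 left.
Only 3 ha remain; take 3/5 of Cotton for value 20×3/5 = 12.
Total value = 67.

67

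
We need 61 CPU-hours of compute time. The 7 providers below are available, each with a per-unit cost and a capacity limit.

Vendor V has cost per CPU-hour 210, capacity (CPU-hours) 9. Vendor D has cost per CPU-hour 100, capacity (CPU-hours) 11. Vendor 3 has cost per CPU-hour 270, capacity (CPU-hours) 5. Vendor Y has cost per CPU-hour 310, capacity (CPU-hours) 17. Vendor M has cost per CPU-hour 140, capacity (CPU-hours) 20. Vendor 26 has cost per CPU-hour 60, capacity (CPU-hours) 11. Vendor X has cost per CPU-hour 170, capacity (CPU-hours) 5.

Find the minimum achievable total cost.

8650

Fill from the cheapest provider first.
Take 11 from Vendor 26 at 60 — need 50 more.
Vendor D (100): use full 11 — 39 CPU-hours to go.
Vendor M (140): use full 20 — 19 CPU-hours to go.
Vendor X at 170: take all 5 CPU-hours — 14 still needed.
Take 9 from Vendor V at 210 — need 5 more.
Vendor 3 (270): use full 5 — 0 CPU-hours to go.
Vendor Y: unused.
Cost = 11×60 + 11×100 + 20×140 + 5×170 + 9×210 + 5×270 = 8650.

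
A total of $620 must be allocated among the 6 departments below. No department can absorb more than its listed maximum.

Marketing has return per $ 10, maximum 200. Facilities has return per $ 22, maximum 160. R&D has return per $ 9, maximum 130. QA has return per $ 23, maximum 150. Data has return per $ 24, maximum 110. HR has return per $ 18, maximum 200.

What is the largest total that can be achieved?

13210

Order the departments by return per $: Data 24 > QA 23 > Facilities 22 > HR 18 > Marketing 10 > R&D 9.
Give Data 110 to hit its cap of 110 — 510 left.
Give QA 150 to hit its cap of 150 — 360 left.
Facilities takes 160 to reach its cap of 160 — 200 left.
Give HR 200 to hit its cap of 200 — 0 left.
Total = 22×160 + 23×150 + 24×110 + 18×200 = 13210.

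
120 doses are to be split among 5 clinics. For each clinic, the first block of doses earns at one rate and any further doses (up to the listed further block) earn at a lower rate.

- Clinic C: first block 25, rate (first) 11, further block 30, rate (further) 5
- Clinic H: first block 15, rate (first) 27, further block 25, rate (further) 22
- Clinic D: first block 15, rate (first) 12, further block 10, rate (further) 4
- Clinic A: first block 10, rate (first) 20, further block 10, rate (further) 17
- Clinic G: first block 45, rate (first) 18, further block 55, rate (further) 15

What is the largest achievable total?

2360

Treat each block as its own option and order by rate: Clinic H/first 27 > Clinic H/second 22 > Clinic A/first 20 > Clinic G/first 18 > Clinic A/second 17 > Clinic G/second 15 > Clinic D/first 12 > Clinic C/first 11 > Clinic C/second 5 > Clinic D/second 4.
Fill Clinic H first block (15 at 27) → 105 left.
Clinic H/second (22): +25 → 80 left.
Fill Clinic A first block (10 at 20) → 70 left.
Fill Clinic G first block (45 at 18) → 25 left.
Clinic A second at 17: fill all 10 → 15 left.
15 remain; put them into Clinic G second at 15.
Total = 27×15 + 22×25 + 20×10 + 18×45 + 17×10 + 15×15 = 2360.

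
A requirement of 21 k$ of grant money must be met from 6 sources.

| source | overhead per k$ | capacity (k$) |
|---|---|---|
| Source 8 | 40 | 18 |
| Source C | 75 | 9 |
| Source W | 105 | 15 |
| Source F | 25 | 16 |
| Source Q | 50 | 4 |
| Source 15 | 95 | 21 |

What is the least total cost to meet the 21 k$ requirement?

Fill from the cheapest source first.
Source F at 25: take all 16 k$ — 5 still needed.
Take 5 from Source 8 at 40 to finish.
Source Q, Source C, Source 15, Source W: unused.
Cost = 16×25 + 5×40 = 600.

600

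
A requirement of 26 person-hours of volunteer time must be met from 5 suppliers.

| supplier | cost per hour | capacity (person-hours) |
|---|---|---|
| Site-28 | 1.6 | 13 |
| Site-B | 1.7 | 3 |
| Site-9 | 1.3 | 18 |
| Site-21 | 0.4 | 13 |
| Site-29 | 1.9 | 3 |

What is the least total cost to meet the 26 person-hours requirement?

Cheapest first:
Site-21 (0.4): use full 13 → 13 person-hours to go.
Site-9 (1.3): take the remaining 13 → done.
Site-28, Site-B, Site-29: unused.
Cost = 13×0.4 + 13×1.3 = 22.1.

22.1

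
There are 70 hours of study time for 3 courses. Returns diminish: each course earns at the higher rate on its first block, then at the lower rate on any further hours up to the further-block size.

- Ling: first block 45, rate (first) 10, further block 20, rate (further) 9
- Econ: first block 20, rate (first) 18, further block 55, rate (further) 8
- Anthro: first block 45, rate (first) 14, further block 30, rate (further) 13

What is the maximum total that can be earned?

Order all 6 blocks by rate: Econ/T1 18 > Anthro/T1 14 > Anthro/T2 13 > Ling/T1 10 > Ling/T2 9 > Econ/T2 8.
Fill Econ T1 block (20 at 18) — 50 left.
Fill Anthro T1 block (45 at 14) — 5 left.
Anthro T2 at 13: only 5 left, fill 5.
Total = 18×20 + 14×45 + 13×5 = 1055.

1055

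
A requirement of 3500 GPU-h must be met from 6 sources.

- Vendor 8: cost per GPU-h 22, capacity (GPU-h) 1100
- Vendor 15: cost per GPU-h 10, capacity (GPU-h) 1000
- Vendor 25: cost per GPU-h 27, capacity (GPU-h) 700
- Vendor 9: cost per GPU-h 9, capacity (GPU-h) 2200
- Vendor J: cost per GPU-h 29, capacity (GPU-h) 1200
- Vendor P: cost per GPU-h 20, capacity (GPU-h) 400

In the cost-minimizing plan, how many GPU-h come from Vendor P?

300

Fill from the cheapest source first.
Take 2200 from Vendor 9 at 9 ; need 1300 more.
Vendor 15 (10): use full 1000 ; 300 GPU-h to go.
Vendor P at 20: take 300 of its 400 ; requirement met.
Vendor 8, Vendor 25, Vendor J: unused.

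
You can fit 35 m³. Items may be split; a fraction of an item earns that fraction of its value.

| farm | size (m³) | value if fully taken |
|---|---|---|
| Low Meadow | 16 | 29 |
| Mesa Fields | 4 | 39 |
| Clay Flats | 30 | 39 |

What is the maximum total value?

87.5

Best value per unit of size first: Mesa Fields 39/4≈9.75, Low Meadow 29/16≈1.81, Clay Flats 39/30≈1.3.
Take all of Mesa Fields (4 m³, value 39) → 31 m³ left.
Low Meadow: take in full, 16 m³ for value 29 → 15 left.
15 m³ left: a 15/30 share of Clay Flats gives 39×15/30 = 19.5.
Total value = 87.5.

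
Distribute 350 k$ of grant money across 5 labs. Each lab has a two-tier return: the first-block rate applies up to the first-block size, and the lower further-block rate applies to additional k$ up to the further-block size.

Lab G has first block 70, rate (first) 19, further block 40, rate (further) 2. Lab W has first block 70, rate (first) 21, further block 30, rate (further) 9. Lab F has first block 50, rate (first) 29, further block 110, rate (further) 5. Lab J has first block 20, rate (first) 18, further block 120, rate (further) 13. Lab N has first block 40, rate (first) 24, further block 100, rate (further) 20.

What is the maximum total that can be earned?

7570

Rank every tier by rate: Lab F/first 29 > Lab N/first 24 > Lab W/first 21 > Lab N/second 20 > Lab G/first 19 > Lab J/first 18 > Lab J/second 13 > Lab W/second 9 > Lab F/second 5 > Lab G/second 2.
Fill Lab F first block (50 at 29) → 300 left.
Fill Lab N first block (40 at 24) → 260 left.
Lab W/first (21): +70 → 190 left.
Lab N second at 20: fill all 100 → 90 left.
Lab G/first (19): +70 → 20 left.
Fill Lab J first block (20 at 18) → 0 left.
Total = 29×50 + 24×40 + 21×70 + 20×100 + 19×70 + 18×20 = 7570.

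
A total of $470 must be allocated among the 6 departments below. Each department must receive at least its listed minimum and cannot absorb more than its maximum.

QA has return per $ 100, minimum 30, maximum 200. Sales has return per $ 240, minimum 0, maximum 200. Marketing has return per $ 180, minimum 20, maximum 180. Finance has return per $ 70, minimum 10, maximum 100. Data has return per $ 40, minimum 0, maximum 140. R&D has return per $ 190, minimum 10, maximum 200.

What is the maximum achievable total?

Meeting every minimum uses 30+0+20+10+0+10 = 70 $, leaving 400.
Rank by return per $: Sales 240 > R&D 190 > Marketing 180 > QA 100 > Finance 70 > Data 40.
Sales takes 200 more to reach its cap of 200 → 200 left.
R&D takes 190 more to reach its cap of 200 → 10 left.
Marketing has room for 160 more but only 10 remain, so it gets 30.
Total = 100×30 + 240×200 + 180×30 + 70×10 + 190×200 = 95100.

95100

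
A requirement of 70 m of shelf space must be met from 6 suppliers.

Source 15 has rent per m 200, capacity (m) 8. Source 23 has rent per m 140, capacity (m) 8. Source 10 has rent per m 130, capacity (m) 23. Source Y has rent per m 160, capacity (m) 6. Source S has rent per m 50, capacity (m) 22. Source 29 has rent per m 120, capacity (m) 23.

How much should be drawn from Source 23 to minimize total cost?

Fill from the cheapest supplier first.
Source S (50): use full 22 — 48 m to go.
Take 23 from Source 29 at 120 — need 25 more.
Source 10 (130): use full 23 — 2 m to go.
Source 23 at 140: take 2 of its 8 — requirement met.
Source Y, Source 15: unused.

2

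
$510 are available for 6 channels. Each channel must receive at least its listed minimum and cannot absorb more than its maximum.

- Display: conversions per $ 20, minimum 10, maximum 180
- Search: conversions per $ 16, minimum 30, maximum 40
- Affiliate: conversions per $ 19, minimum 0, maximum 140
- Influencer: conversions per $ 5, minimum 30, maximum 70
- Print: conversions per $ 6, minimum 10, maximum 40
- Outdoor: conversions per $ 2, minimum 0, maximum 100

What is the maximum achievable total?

7570

Meeting every minimum uses 10+30+0+30+10+0 = 80 $, leaving 430.
Highest conversions per $ first: Display 20 > Affiliate 19 > Search 16 > Print 6 > Influencer 5 > Outdoor 2.
Give Display 170 more to hit its cap of 180 → 260 left.
Give Affiliate 140 more to hit its cap of 140 → 120 left.
Search: +10 to 40 (cap) → 110 left.
Print takes 30 more to reach its cap of 40 → 80 left.
Give Influencer 40 more to hit its cap of 70 → 40 left.
Outdoor has room for 100 more but only 40 remain, so it gets 40.
Total = 20×180 + 16×40 + 19×140 + 5×70 + 6×40 + 2×40 = 7570.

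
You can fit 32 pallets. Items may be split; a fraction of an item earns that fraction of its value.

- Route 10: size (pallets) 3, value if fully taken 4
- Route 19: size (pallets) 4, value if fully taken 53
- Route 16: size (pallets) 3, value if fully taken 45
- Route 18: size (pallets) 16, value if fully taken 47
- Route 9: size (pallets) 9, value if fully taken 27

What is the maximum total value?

172

Best value per unit of size first: Route 16 45/3≈15, Route 19 53/4≈13.2, Route 9 27/9≈3, Route 18 47/16≈2.94, Route 10 4/3≈1.33.
All 3 pallets of Route 16 fit (value 45) → 29 remain.
All 4 pallets of Route 19 fit (value 53) → 25 remain.
Route 9: take in full, 9 pallets for value 27 → 16 left.
Route 18: take in full, 16 pallets for value 47 → 0 left.
Total value = 172.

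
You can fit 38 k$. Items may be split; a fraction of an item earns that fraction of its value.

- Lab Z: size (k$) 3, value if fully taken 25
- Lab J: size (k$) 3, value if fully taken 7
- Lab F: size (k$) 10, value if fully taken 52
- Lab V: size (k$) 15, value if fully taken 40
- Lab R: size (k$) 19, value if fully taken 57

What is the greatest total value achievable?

150

Rank by value-to-size ratio: Lab Z 25/3≈8.33, Lab F 52/10≈5.2, Lab R 57/19≈3, Lab V 40/15≈2.67, Lab J 7/3≈2.33.
All 3 k$ of Lab Z fit (value 25) — 35 remain.
All 10 k$ of Lab F fit (value 52) — 25 remain.
Lab R: take in full, 19 k$ for value 57 — 6 left.
Fill the last 6 k$ with part of Lab V: 6/15 of it earns 16.
Total value = 150.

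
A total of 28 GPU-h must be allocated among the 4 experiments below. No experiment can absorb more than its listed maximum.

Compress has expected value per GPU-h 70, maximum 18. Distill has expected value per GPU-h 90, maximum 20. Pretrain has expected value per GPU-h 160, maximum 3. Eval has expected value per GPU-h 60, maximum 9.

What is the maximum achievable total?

2630

Order the experiments by expected value per GPU-h: Pretrain 160 > Distill 90 > Compress 70 > Eval 60.
Pretrain takes 3 to reach its cap of 3 — 25 left.
Distill: +20 to 20 (cap) — 5 left.
Only 5 left; Compress takes them to reach 5.
Total = 70×5 + 90×20 + 160×3 = 2630.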